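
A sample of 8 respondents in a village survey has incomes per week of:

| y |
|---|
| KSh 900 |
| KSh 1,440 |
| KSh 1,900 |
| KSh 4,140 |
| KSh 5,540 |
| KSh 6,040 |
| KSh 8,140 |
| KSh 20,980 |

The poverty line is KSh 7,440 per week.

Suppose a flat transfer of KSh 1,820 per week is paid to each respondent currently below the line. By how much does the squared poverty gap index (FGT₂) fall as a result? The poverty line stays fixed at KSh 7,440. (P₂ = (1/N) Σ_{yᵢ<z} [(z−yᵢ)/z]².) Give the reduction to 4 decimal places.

Before: below the line — KSh 900, KSh 1,440, KSh 1,900, KSh 4,140, KSh 5,540, KSh 6,040; squared poverty gap index (FGT₂) = 0.284361.
After the KSh 1,820 transfer: below the line — KSh 2,720, KSh 3,260, KSh 3,720, KSh 5,960, KSh 7,360; squared poverty gap index (FGT₂) = 0.125976.
Reduction = 0.284361 − 0.125976 = 0.1584.

0.1584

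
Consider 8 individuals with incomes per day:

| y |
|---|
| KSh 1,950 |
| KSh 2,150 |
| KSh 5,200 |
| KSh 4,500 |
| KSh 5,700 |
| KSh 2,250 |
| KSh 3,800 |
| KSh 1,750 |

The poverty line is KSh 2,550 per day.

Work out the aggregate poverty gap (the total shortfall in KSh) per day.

KSh 2,100

Below z: KSh 1,750, KSh 1,950, KSh 2,150, KSh 2,250 (q = 4 of N = 8).
Individual gaps: 2550−1750 = 800; 2550−1950 = 600; 2550−2150 = 400; 2550−2250 = 300.
Aggregate gap = KSh 2,100.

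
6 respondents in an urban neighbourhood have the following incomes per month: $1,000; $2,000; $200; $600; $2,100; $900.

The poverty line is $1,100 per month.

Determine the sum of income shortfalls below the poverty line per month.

$1,700

Below the line: $200, $600, $900, $1,000 (q = 4 of N = 6).
Individual gaps: 1100−200 = 900; 1100−600 = 500; 1100−900 = 200; 1100−1000 = 100.
Aggregate gap = $1,700.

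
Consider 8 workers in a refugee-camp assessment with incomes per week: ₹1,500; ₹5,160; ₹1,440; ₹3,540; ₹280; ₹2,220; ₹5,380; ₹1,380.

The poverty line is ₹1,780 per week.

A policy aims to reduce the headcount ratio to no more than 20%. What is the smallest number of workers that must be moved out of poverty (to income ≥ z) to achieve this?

3

Currently q = 4 of N = 8 are below the line (H = 0.500).
A headcount ratio of at most 20% allows at most ⌊0.20 × 8⌋ = 1 poor workers.
So at least 4 − 1 = 3 must be lifted.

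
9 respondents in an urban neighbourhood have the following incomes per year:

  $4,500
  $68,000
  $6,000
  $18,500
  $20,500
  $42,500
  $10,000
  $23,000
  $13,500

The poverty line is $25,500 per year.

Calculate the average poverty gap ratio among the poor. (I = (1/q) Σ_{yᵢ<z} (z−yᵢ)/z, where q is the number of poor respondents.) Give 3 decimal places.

Poor units: $4,500, $6,000, $10,000, $13,500, $18,500, $20,500, $23,000 (q = 7 of N = 9).
Shortfall ratios (z−y)/z: 0.8235, 0.7647, 0.6078, 0.4706, 0.2745, 0.1961, 0.0980; sum = 3.235294.
I averages over the q = 7 poor units only: 3.235294 / 7 = 0.462.

0.462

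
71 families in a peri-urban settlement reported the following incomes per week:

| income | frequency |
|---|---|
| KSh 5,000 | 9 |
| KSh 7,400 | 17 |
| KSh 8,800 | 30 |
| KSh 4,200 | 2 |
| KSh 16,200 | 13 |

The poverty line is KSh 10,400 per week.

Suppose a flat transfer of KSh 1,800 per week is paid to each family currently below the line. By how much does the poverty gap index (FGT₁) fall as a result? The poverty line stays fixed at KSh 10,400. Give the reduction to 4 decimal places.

0.1333

Before: below the line — 2×KSh 4,200, 9×KSh 5,000, 17×KSh 7,400, 30×KSh 8,800; poverty gap index (FGT₁) = 0.216685.
After the KSh 1,800 transfer: below the line — 2×KSh 6,000, 9×KSh 6,800, 17×KSh 9,200; poverty gap index (FGT₁) = 0.083424.
Reduction = 0.216685 − 0.083424 = 0.1333.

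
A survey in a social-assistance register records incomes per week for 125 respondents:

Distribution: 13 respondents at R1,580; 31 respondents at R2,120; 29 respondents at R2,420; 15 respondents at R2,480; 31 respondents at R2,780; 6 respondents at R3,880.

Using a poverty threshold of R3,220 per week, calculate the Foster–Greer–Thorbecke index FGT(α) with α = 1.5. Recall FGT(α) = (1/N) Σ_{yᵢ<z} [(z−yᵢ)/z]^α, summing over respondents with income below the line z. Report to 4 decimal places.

Poor units: 13×R1,580, 31×R2,120, 29×R2,420, 15×R2,480, 31×R2,780 (q = 119 of N = 125).
Normalized shortfalls: (3220−1580)/3220 = 0.5093 (×13); (3220−2120)/3220 = 0.3416 (×31); (3220−2420)/3220 = 0.2484 (×29); (3220−2480)/3220 = 0.2298 (×15); (3220−2780)/3220 = 0.1366 (×31).
Raised to α = 1.5: 0.36348 (×13); 0.19967 (×31); 0.12384 (×29); 0.11017 (×15); 0.05051 (×31).
Sum = 17.724623; FGT(1.5) = 17.724623 / 125 = 0.1418.

0.1418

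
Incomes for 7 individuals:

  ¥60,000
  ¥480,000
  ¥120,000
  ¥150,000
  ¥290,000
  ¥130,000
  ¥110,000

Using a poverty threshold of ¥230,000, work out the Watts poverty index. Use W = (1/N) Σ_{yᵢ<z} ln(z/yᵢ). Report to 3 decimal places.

0.533

Poor units: ¥60,000, ¥110,000, ¥120,000, ¥130,000, ¥150,000 (q = 5 of N = 7).
Log gaps: ln(230000/60000) = 1.3437; ln(230000/110000) = 0.7376; ln(230000/120000) = 0.6506; ln(230000/130000) = 0.5705; ln(230000/150000) = 0.4274.
W = 3.729910 / 7 = 0.533.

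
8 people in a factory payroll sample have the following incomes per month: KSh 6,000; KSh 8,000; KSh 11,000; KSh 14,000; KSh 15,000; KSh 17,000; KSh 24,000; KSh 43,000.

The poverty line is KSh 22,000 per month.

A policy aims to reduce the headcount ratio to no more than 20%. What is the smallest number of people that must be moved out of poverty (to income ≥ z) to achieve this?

Currently q = 6 of N = 8 are below the line (H = 0.750).
A headcount ratio of at most 20% allows at most ⌊0.20 × 8⌋ = 1 poor people.
So at least 6 − 1 = 5 must be lifted.

5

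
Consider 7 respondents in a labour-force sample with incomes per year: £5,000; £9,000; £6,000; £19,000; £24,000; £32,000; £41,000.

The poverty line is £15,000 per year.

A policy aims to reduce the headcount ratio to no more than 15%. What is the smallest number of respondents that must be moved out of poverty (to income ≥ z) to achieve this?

2

3 of the 7 respondents are poor, so H = 3/7 = 0.429.
A headcount ratio of at most 15% allows at most ⌊0.15 × 7⌋ = 1 poor respondents.
So at least 3 − 1 = 2 must be lifted.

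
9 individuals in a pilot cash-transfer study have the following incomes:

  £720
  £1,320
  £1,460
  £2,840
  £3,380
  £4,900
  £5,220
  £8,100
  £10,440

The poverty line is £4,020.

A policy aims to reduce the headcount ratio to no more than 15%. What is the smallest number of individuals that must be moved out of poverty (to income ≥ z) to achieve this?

4

Currently q = 5 of N = 9 are below the line (H = 0.556).
A headcount ratio of at most 15% allows at most ⌊0.15 × 9⌋ = 1 poor individuals.
So at least 5 − 1 = 4 must be lifted.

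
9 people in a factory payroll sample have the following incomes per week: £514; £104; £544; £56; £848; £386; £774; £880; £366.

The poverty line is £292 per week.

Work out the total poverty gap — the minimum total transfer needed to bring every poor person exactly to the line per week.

Below z: £56, £104 (q = 2 of N = 9).
Individual gaps: 292−56 = 236; 292−104 = 188.
Aggregate gap = £424.

£424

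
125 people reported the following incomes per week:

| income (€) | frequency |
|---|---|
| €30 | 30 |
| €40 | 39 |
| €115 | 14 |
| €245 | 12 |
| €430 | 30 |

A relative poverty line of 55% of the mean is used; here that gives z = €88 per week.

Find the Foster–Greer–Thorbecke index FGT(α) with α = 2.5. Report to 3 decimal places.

Below the line: 30×€30, 39×€40 (q = 69 of N = 125).
Shortfall ratios: (88−30)/88 = 0.6591 (×30); (88−40)/88 = 0.5455 (×39).
Raised to α = 2.5: 0.35267 (×30); 0.21973 (×39).
Sum = 19.149582; FGT(2.5) = 19.149582 / 125 = 0.153.

0.153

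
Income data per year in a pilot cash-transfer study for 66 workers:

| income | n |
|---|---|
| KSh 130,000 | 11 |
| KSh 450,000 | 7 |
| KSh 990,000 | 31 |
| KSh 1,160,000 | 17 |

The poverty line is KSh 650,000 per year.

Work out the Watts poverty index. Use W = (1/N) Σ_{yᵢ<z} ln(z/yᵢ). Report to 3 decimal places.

0.307

Incomes under z: 11×KSh 130,000, 7×KSh 450,000 (q = 18 of N = 66).
Log shortfalls: ln(650000/130000) = 1.6094 (×11); ln(650000/450000) = 0.3677 (×7).
W = 20.277890 / 66 = 0.307.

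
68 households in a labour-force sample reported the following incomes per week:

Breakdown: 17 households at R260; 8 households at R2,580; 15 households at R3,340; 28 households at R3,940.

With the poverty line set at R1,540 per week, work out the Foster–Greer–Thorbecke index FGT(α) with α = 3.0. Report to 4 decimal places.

Incomes under z: 17×R260 (q = 17 of N = 68).
Relative gaps: (1540−260)/1540 = 0.8312 (×17).
Raised to α = 3.0: 0.57421 (×17).
Sum = 9.761502; FGT(3.0) = 9.761502 / 68 = 0.1436.

0.1436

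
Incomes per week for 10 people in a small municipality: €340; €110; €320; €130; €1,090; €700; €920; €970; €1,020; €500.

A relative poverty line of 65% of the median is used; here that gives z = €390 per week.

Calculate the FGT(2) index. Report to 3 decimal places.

Below the line: €110, €130, €320, €340 (q = 4 of N = 10).
Normalized shortfalls: (390−110)/390 = 0.7179; (390−130)/390 = 0.6667; (390−320)/390 = 0.1795; (390−340)/390 = 0.1282.
Squared: 0.5155; 0.4444; 0.0322; 0.0164.
Sum = 1.008547; P₂ = 1.008547 / 10 = 0.101.

0.101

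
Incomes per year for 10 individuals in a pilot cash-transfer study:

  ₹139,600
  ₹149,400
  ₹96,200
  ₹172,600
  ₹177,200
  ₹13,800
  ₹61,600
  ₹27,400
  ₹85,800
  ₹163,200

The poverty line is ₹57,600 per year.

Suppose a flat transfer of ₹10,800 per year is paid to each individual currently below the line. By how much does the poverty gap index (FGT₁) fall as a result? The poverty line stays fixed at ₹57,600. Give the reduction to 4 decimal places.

0.0375

Before: below the line — ₹13,800, ₹27,400; poverty gap index (FGT₁) = 0.128472.
After the ₹10,800 transfer: below the line — ₹24,600, ₹38,200; poverty gap index (FGT₁) = 0.090972.
Reduction = 0.128472 − 0.090972 = 0.0375.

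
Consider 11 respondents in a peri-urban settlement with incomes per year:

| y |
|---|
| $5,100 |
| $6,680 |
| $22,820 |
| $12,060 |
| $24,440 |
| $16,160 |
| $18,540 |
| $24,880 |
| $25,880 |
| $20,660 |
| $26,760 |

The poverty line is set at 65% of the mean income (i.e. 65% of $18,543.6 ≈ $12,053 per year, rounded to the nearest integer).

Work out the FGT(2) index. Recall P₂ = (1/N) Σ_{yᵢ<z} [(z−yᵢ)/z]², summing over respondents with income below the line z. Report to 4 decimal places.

Below z: $5,100, $6,680 (q = 2 of N = 11).
Shortfall ratios: (12053−5100)/12053 = 0.5769; (12053−6680)/12053 = 0.4458.
Squared: 0.3328; 0.1987.
Sum = 0.531498; P₂ = 0.531498 / 11 = 0.0483.

0.0483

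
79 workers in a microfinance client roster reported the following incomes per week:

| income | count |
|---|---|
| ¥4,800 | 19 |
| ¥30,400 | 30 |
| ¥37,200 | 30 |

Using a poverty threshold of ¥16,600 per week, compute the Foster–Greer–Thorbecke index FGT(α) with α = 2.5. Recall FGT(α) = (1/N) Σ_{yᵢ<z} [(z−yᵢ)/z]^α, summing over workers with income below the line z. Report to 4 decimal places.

0.1025

Below the line: 19×¥4,800 (q = 19 of N = 79).
Gap ratios (z−y)/z: (16600−4800)/16600 = 0.7108 (×19).
Raised to α = 2.5: 0.42602 (×19).
Sum = 8.094470; FGT(2.5) = 8.094470 / 79 = 0.1025.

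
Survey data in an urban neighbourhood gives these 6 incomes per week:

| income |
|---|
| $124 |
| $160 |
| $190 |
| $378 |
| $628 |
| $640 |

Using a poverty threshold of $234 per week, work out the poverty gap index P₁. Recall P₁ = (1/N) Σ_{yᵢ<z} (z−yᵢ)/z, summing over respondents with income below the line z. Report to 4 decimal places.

Below the line: $124, $160, $190 (q = 3 of N = 6).
Gap ratios (z−y)/z: (234−124)/234 = 0.4701; (234−160)/234 = 0.3162; (234−190)/234 = 0.1880.
Sum of shortfalls = 0.974359; P₁ averages over all N: 0.974359 / 6 = 0.1624.

0.1624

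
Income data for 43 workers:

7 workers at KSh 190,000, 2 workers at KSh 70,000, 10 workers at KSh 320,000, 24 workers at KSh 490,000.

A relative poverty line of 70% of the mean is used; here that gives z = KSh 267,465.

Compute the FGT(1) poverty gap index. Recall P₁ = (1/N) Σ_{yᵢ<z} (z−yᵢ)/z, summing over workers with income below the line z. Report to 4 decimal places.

0.0815

Incomes under z: 2×KSh 70,000, 7×KSh 190,000 (q = 9 of N = 43).
Shortfall ratios: (267465−70000)/267465 = 0.7383 (×2); (267465−190000)/267465 = 0.2896 (×7).
Σ = 3.503954. Dividing by the full population N = 43 gives P₁ = 0.0815.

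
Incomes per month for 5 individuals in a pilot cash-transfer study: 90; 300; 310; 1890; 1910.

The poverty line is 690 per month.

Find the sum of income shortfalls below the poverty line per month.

Incomes under z: 90, 300, 310 (q = 3 of N = 5).
Individual gaps: 690−90 = 600; 690−300 = 390; 690−310 = 380.
Aggregate gap = 1370.

1370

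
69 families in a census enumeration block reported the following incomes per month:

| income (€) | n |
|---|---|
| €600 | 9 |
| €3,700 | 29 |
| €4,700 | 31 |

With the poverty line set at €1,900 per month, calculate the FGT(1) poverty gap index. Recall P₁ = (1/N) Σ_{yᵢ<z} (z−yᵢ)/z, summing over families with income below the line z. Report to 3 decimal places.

0.089

Incomes under z: 9×€600 (q = 9 of N = 69).
Gap ratios (z−y)/z: (1900−600)/1900 = 0.6842 (×9).
Sum of shortfalls = 6.157895; P₁ averages over all N: 6.157895 / 69 = 0.089.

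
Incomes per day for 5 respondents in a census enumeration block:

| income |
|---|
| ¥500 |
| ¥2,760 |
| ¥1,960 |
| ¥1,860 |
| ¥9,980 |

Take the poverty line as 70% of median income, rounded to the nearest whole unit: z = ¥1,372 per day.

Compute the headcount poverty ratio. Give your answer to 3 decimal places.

0.200

1 of the 5 respondents have income below ¥1,372.
H = 1/5 = 0.200.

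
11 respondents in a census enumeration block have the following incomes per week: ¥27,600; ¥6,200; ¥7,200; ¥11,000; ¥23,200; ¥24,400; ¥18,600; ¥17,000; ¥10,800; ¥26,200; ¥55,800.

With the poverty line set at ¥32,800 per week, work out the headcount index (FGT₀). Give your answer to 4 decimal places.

10 of the 11 respondents have income below ¥32,800.
H = 10/11 = 0.9091.

0.9091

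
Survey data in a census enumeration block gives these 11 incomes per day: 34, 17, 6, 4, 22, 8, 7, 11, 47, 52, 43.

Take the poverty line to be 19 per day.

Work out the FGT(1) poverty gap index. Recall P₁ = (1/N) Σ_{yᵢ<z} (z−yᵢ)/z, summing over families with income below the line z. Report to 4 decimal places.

Below z: 4, 6, 7, 8, 11, 17 (q = 6 of N = 11).
Shortfall ratios: (19−4)/19 = 0.7895; (19−6)/19 = 0.6842; (19−7)/19 = 0.6316; (19−8)/19 = 0.5789; (19−11)/19 = 0.4211; (19−17)/19 = 0.1053.
Sum of shortfalls = 3.210526; P₁ averages over all N: 3.210526 / 11 = 0.2919.

0.2919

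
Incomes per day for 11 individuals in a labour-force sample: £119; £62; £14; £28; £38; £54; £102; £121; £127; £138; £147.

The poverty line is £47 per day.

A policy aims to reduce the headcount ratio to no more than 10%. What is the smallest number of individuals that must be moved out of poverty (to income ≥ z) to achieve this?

2

3 of the 11 individuals are poor, so H = 3/11 = 0.273.
A headcount ratio of at most 10% allows at most ⌊0.10 × 11⌋ = 1 poor individuals.
So at least 3 − 1 = 2 must be lifted.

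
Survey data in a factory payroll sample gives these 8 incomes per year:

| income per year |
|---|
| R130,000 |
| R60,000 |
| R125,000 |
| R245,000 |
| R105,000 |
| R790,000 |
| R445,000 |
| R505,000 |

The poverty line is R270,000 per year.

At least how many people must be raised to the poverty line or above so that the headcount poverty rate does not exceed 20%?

4

5 of the 8 people are poor, so H = 5/8 = 0.625.
A headcount ratio of at most 20% allows at most ⌊0.20 × 8⌋ = 1 poor people.
So at least 5 − 1 = 4 must be lifted.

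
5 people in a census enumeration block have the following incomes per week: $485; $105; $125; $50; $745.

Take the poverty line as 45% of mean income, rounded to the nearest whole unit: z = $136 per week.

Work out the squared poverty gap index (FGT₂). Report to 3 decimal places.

0.092

Incomes under z: $50, $105, $125 (q = 3 of N = 5).
Gap ratios (z−y)/z: (136−50)/136 = 0.6324; (136−105)/136 = 0.2279; (136−125)/136 = 0.0809.
Squared: 0.3999; 0.0520; 0.0065.
Sum = 0.458369; P₂ = 0.458369 / 5 = 0.092.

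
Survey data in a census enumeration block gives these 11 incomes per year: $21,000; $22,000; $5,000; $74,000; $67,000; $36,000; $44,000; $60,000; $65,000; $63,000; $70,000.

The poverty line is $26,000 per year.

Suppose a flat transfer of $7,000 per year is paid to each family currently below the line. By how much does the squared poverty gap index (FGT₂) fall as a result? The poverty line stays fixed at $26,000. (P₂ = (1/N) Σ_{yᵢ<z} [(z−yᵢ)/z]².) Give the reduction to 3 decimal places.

Before: below the line — $5,000, $21,000, $22,000; squared poverty gap index (FGT₂) = 0.06482.
After the $7,000 transfer: below the line — $12,000; squared poverty gap index (FGT₂) = 0.02636.
Reduction = 0.06482 − 0.02636 = 0.038.

0.038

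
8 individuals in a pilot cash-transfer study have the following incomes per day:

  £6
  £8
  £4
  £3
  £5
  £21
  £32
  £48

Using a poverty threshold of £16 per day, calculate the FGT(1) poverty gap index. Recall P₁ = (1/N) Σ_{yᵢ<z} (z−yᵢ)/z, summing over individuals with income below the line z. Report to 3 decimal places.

Below the line: £3, £4, £5, £6, £8 (q = 5 of N = 8).
Shortfall ratios: (16−3)/16 = 0.8125; (16−4)/16 = 0.7500; (16−5)/16 = 0.6875; (16−6)/16 = 0.6250; (16−8)/16 = 0.5000.
Sum of shortfalls = 3.375000; P₁ averages over all N: 3.375000 / 8 = 0.422.

0.422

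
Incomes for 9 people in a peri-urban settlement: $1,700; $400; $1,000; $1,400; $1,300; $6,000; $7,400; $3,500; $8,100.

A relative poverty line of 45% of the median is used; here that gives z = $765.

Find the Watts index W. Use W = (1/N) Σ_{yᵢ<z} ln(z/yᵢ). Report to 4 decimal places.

0.0720

Below the line: $400 (q = 1 of N = 9).
Log shortfalls: ln(765/400) = 0.6484.
W = 0.648411 / 9 = 0.0720.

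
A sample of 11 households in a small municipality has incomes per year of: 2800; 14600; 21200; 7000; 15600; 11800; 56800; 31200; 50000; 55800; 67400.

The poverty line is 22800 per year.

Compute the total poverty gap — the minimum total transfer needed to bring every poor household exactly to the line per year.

63800

Poor units: 2800, 7000, 11800, 14600, 15600, 21200 (q = 6 of N = 11).
Individual gaps: 22800−2800 = 20000; 22800−7000 = 15800; 22800−11800 = 11000; 22800−14600 = 8200; 22800−15600 = 7200; 22800−21200 = 1600.
Aggregate gap = 63800.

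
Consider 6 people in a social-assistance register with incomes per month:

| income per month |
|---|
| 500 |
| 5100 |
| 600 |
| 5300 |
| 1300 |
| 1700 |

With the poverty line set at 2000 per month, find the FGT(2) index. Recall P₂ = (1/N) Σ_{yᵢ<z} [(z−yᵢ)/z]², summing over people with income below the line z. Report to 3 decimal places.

Incomes under z: 500, 600, 1300, 1700 (q = 4 of N = 6).
Shortfall ratios: (2000−500)/2000 = 0.7500; (2000−600)/2000 = 0.7000; (2000−1300)/2000 = 0.3500; (2000−1700)/2000 = 0.1500.
Squared: 0.5625; 0.4900; 0.1225; 0.0225.
Sum = 1.197500; P₂ = 1.197500 / 6 = 0.200.

0.200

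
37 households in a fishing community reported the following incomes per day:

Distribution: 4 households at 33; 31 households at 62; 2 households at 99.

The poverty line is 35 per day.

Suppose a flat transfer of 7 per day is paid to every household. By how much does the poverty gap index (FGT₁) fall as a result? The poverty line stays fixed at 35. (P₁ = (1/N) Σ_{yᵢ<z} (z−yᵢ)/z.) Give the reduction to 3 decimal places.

0.006

Before: below the line — 4×33; poverty gap index (FGT₁) = 0.00618.
After the 7 transfer: below the line — none; poverty gap index (FGT₁) = 0.00000.
Reduction = 0.00618 − 0.00000 = 0.006.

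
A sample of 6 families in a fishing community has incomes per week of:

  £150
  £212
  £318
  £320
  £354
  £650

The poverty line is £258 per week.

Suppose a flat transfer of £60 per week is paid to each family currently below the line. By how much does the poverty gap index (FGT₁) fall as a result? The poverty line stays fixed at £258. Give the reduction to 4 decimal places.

0.0685

Before: below the line — £150, £212; poverty gap index (FGT₁) = 0.099483.
After the £60 transfer: below the line — £210; poverty gap index (FGT₁) = 0.031008.
Reduction = 0.099483 − 0.031008 = 0.0685.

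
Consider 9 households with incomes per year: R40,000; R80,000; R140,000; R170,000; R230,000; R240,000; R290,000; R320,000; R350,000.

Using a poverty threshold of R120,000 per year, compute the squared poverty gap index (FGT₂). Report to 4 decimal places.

0.0617

Below the line: R40,000, R80,000 (q = 2 of N = 9).
Normalized shortfalls: (120000−40000)/120000 = 0.6667; (120000−80000)/120000 = 0.3333.
Squared: 0.4444; 0.1111.
Sum = 0.555556; P₂ = 0.555556 / 9 = 0.0617.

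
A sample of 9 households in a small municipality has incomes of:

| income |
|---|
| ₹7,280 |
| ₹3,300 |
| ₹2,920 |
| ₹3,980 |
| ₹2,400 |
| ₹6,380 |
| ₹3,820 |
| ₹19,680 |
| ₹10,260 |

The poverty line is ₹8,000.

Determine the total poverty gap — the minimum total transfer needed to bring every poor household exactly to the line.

₹25,920

Below the line: ₹2,400, ₹2,920, ₹3,300, ₹3,820, ₹3,980, ₹6,380, ₹7,280 (q = 7 of N = 9).
Individual gaps: 8000−2400 = 5600; 8000−2920 = 5080; 8000−3300 = 4700; 8000−3820 = 4180; 8000−3980 = 4020; 8000−6380 = 1620; 8000−7280 = 720.
Aggregate gap = ₹25,920.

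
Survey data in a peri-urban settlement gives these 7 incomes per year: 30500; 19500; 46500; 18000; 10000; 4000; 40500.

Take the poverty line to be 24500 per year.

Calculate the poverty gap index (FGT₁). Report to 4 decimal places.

Below the line: 4000, 10000, 18000, 19500 (q = 4 of N = 7).
Gap ratios (z−y)/z: (24500−4000)/24500 = 0.8367; (24500−10000)/24500 = 0.5918; (24500−18000)/24500 = 0.2653; (24500−19500)/24500 = 0.2041.
Sum of shortfalls = 1.897959; P₁ averages over all N: 1.897959 / 7 = 0.2711.

0.2711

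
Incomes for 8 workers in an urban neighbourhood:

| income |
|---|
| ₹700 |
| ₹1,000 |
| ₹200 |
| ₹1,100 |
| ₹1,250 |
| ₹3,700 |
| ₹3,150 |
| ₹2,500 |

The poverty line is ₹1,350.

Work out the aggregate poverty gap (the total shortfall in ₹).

₹2,500

Below the line: ₹200, ₹700, ₹1,000, ₹1,100, ₹1,250 (q = 5 of N = 8).
Individual gaps: 1350−200 = 1150; 1350−700 = 650; 1350−1000 = 350; 1350−1100 = 250; 1350−1250 = 100.
Aggregate gap = ₹2,500.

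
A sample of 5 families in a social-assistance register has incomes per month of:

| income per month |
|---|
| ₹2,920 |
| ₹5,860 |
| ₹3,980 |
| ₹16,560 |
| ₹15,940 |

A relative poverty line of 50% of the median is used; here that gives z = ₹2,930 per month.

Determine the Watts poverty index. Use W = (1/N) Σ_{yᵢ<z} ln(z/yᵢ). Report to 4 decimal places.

Incomes under z: ₹2,920 (q = 1 of N = 5).
Log shortfalls: ln(2930/2920) = 0.0034.
W = 0.003419 / 5 = 0.0007.

0.0007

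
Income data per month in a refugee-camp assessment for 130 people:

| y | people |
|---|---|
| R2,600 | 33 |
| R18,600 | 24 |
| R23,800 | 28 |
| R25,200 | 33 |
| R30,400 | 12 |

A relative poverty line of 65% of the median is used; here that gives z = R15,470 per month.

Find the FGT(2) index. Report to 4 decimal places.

0.1757

Below z: 33×R2,600 (q = 33 of N = 130).
Gap ratios (z−y)/z: (15470−2600)/15470 = 0.8319 (×33).
Squared: 0.6921 (×33).
Sum = 22.839701; P₂ = 22.839701 / 130 = 0.1757.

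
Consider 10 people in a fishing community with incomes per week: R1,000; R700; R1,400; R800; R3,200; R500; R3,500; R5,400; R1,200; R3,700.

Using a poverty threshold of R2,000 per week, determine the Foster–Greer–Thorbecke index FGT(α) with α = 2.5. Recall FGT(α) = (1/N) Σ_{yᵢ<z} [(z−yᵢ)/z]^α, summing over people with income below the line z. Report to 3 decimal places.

Poor units: R500, R700, R800, R1,000, R1,200, R1,400 (q = 6 of N = 10).
Shortfall ratios: (2000−500)/2000 = 0.7500; (2000−700)/2000 = 0.6500; (2000−800)/2000 = 0.6000; (2000−1000)/2000 = 0.5000; (2000−1200)/2000 = 0.4000; (2000−1400)/2000 = 0.3000.
Raised to α = 2.5: 0.48714; 0.34063; 0.27885; 0.17678; 0.10119; 0.04930.
Sum = 1.433889; FGT(2.5) = 1.433889 / 10 = 0.143.

0.143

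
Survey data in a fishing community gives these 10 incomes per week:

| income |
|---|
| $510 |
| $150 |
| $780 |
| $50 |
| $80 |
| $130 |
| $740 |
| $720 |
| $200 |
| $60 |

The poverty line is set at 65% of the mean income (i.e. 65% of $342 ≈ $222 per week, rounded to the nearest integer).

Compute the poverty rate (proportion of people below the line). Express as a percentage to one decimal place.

6 of the 10 people have income below $222.
H = 6/10 = 60.0%.

60.0%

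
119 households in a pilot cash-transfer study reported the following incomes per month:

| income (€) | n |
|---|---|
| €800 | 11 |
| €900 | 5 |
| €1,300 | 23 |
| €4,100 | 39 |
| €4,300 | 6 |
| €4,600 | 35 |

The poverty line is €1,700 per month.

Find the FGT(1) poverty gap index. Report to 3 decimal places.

Below the line: 11×€800, 5×€900, 23×€1,300 (q = 39 of N = 119).
Normalized shortfalls: (1700−800)/1700 = 0.5294 (×11); (1700−900)/1700 = 0.4706 (×5); (1700−1300)/1700 = 0.2353 (×23).
Σ = 13.588235. Dividing by the full population N = 119 gives P₁ = 0.114.

0.114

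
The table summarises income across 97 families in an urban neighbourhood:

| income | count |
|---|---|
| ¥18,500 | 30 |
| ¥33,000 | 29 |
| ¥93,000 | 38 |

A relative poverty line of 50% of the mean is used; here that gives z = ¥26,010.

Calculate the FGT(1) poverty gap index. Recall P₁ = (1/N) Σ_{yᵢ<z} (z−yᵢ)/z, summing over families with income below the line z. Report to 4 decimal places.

Below the line: 30×¥18,500 (q = 30 of N = 97).
Shortfall ratios: (26010−18500)/26010 = 0.2887 (×30).
Σ = 8.662053. Dividing by the full population N = 97 gives P₁ = 0.0893.

0.0893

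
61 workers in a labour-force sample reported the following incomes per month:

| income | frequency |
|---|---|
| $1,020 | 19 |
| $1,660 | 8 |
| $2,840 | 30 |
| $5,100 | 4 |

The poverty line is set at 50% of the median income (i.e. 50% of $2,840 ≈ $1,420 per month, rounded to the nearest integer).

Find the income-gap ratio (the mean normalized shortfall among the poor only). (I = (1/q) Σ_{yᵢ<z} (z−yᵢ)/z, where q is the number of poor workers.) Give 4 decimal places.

0.2817

Below the line: 19×$1,020 (q = 19 of N = 61).
Shortfall ratios (z−y)/z: 0.2817 (×19); sum = 5.352113.
The income-gap ratio divides by q (the poor only): 5.352113 / 19 = 0.2817.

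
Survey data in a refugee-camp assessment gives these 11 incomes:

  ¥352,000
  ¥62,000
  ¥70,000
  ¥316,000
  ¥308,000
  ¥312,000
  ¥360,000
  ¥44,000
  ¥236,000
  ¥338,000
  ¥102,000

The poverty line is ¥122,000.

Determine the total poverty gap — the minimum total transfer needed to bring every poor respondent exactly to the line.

Below z: ¥44,000, ¥62,000, ¥70,000, ¥102,000 (q = 4 of N = 11).
Individual gaps: 122000−44000 = 78000; 122000−62000 = 60000; 122000−70000 = 52000; 122000−102000 = 20000.
Aggregate gap = ¥210,000.

¥210,000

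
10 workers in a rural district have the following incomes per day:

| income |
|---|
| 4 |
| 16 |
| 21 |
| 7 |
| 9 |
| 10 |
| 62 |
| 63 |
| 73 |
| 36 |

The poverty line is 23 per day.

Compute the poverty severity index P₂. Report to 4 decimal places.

Below z: 4, 7, 9, 10, 16, 21 (q = 6 of N = 10).
Normalized shortfalls: (23−4)/23 = 0.8261; (23−7)/23 = 0.6957; (23−9)/23 = 0.6087; (23−10)/23 = 0.5652; (23−16)/23 = 0.3043; (23−21)/23 = 0.0870.
Squared: 0.6824; 0.4839; 0.3705; 0.3195; 0.0926; 0.0076.
Sum = 1.956522; P₂ = 1.956522 / 10 = 0.1957.

0.1957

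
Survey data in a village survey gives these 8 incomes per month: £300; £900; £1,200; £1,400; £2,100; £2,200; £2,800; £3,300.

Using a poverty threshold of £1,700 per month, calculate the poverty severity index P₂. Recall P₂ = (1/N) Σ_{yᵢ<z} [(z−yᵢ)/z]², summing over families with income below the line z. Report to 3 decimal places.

0.127

Incomes under z: £300, £900, £1,200, £1,400 (q = 4 of N = 8).
Gap ratios (z−y)/z: (1700−300)/1700 = 0.8235; (1700−900)/1700 = 0.4706; (1700−1200)/1700 = 0.2941; (1700−1400)/1700 = 0.1765.
Squared: 0.6782; 0.2215; 0.0865; 0.0311.
Sum = 1.017301; P₂ = 1.017301 / 8 = 0.127.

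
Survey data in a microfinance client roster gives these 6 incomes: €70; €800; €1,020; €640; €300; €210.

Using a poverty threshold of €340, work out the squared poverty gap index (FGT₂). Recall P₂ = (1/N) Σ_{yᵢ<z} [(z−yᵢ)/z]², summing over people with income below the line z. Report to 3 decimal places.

0.132

Below the line: €70, €210, €300 (q = 3 of N = 6).
Gap ratios (z−y)/z: (340−70)/340 = 0.7941; (340−210)/340 = 0.3824; (340−300)/340 = 0.1176.
Squared: 0.6306; 0.1462; 0.0138.
Sum = 0.790657; P₂ = 0.790657 / 6 = 0.132.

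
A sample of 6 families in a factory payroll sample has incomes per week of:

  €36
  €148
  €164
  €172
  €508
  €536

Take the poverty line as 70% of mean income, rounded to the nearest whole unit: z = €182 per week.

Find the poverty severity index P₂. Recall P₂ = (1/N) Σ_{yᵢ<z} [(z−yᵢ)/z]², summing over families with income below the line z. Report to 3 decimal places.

Poor units: €36, €148, €164, €172 (q = 4 of N = 6).
Normalized shortfalls: (182−36)/182 = 0.8022; (182−148)/182 = 0.1868; (182−164)/182 = 0.0989; (182−172)/182 = 0.0549.
Squared: 0.6435; 0.0349; 0.0098; 0.0030.
Sum = 0.691221; P₂ = 0.691221 / 6 = 0.115.

0.115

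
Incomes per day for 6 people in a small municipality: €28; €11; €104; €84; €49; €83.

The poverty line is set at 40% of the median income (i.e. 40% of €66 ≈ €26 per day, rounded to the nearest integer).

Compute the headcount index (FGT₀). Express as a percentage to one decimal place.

16.7%

1 of the 6 people have income below €26.
H = 1/6 = 16.7%.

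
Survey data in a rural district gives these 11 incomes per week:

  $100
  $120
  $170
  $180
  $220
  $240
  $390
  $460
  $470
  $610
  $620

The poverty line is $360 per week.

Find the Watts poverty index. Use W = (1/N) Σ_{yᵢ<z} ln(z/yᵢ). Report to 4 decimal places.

Below z: $100, $120, $170, $180, $220, $240 (q = 6 of N = 11).
ln(z/y) terms: ln(360/100) = 1.2809; ln(360/120) = 1.0986; ln(360/170) = 0.7503; ln(360/180) = 0.6931; ln(360/220) = 0.4925; ln(360/240) = 0.4055.
W = 4.720941 / 11 = 0.4292.

0.4292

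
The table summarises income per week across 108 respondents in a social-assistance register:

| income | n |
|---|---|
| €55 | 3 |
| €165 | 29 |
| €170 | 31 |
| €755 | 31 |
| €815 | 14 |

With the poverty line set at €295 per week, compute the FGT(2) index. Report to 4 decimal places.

0.1221

Poor units: 3×€55, 29×€165, 31×€170 (q = 63 of N = 108).
Gap ratios (z−y)/z: (295−55)/295 = 0.8136 (×3); (295−165)/295 = 0.4407 (×29); (295−170)/295 = 0.4237 (×31).
Squared: 0.6619 (×3); 0.1942 (×29); 0.1795 (×31).
Sum = 13.183281; P₂ = 13.183281 / 108 = 0.1221.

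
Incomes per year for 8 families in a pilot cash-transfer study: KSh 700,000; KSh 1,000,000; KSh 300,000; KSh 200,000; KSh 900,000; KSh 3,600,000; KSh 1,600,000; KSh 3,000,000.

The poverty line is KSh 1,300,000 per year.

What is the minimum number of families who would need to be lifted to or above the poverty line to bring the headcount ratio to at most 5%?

5

Currently q = 5 of N = 8 are below the line (H = 0.625).
A headcount ratio of at most 5% allows at most ⌊0.05 × 8⌋ = 0 poor families.
So at least 5 − 0 = 5 must be lifted.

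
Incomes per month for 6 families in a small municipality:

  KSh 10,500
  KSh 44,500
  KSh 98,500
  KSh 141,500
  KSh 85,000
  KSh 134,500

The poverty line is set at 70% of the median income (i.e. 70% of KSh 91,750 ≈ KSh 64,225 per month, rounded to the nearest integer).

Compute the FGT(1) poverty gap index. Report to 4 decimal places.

Below z: KSh 10,500, KSh 44,500 (q = 2 of N = 6).
Gap ratios (z−y)/z: (64225−10500)/64225 = 0.8365; (64225−44500)/64225 = 0.3071.
Σ = 1.143636. Dividing by the full population N = 6 gives P₁ = 0.1906.

0.1906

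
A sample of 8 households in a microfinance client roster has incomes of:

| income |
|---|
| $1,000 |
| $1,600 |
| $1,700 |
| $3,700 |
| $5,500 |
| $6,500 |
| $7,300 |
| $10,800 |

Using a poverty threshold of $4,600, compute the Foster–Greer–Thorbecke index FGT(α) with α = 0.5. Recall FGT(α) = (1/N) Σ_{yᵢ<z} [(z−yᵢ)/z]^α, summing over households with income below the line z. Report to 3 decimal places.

0.366

Poor units: $1,000, $1,600, $1,700, $3,700 (q = 4 of N = 8).
Gap ratios (z−y)/z: (4600−1000)/4600 = 0.7826; (4600−1600)/4600 = 0.6522; (4600−1700)/4600 = 0.6304; (4600−3700)/4600 = 0.1957.
Raised to α = 0.5: 0.88465; 0.80757; 0.79400; 0.44233.
Sum = 2.928550; FGT(0.5) = 2.928550 / 8 = 0.366.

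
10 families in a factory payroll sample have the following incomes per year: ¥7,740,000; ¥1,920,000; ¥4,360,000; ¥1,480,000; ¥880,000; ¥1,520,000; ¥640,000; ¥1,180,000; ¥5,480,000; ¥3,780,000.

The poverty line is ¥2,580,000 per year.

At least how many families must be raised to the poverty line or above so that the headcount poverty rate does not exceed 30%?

6 of the 10 families are poor, so H = 6/10 = 0.600.
A headcount ratio of at most 30% allows at most ⌊0.30 × 10⌋ = 3 poor families.
So at least 6 − 3 = 3 must be lifted.

3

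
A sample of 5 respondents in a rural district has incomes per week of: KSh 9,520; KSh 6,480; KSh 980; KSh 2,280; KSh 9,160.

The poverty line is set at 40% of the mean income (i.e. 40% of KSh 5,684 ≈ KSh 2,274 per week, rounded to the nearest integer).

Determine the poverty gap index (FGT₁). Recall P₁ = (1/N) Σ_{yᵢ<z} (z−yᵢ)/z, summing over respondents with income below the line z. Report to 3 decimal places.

Below the line: KSh 980 (q = 1 of N = 5).
Gap ratios (z−y)/z: (2274−980)/2274 = 0.5690.
Sum of shortfalls = 0.569041; P₁ averages over all N: 0.569041 / 5 = 0.114.

0.114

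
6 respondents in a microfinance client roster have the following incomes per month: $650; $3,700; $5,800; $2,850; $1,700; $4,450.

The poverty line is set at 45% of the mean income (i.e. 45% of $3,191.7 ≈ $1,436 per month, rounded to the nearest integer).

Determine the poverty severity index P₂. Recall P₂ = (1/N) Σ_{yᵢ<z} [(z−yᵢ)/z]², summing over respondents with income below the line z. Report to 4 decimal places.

0.0499

Below the line: $650 (q = 1 of N = 6).
Normalized shortfalls: (1436−650)/1436 = 0.5474.
Squared: 0.2996.
Sum = 0.299596; P₂ = 0.299596 / 6 = 0.0499.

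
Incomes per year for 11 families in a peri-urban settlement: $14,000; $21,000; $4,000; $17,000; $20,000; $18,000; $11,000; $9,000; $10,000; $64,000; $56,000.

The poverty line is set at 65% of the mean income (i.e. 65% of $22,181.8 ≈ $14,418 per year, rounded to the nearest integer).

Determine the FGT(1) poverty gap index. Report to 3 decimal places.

Poor units: $4,000, $9,000, $10,000, $11,000, $14,000 (q = 5 of N = 11).
Gap ratios (z−y)/z: (14418−4000)/14418 = 0.7226; (14418−9000)/14418 = 0.3758; (14418−10000)/14418 = 0.3064; (14418−11000)/14418 = 0.2371; (14418−14000)/14418 = 0.0290.
Sum of shortfalls = 1.670828; P₁ averages over all N: 1.670828 / 11 = 0.152.

0.152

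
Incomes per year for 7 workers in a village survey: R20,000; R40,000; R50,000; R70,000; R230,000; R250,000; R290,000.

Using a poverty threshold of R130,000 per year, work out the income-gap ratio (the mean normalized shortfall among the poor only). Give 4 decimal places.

0.6538

Poor units: R20,000, R40,000, R50,000, R70,000 (q = 4 of N = 7).
Relative gaps: 0.8462, 0.6923, 0.6154, 0.4615; sum = 2.615385.
The income-gap ratio divides by q (the poor only): 2.615385 / 4 = 0.6538.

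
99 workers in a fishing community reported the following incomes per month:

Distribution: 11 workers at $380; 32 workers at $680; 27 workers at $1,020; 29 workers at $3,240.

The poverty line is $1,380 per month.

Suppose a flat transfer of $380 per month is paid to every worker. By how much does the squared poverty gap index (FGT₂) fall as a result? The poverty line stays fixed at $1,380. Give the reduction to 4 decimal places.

Before: below the line — 11×$380, 32×$680, 27×$1,020; squared poverty gap index (FGT₂) = 0.160072.
After the $380 transfer: below the line — 11×$760, 32×$1,060; squared poverty gap index (FGT₂) = 0.039808.
Reduction = 0.160072 − 0.039808 = 0.1203.

0.1203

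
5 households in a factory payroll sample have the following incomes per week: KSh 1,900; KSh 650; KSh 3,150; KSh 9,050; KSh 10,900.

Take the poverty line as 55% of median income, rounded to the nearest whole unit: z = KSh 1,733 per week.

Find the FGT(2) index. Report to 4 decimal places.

0.0781

Poor units: KSh 650 (q = 1 of N = 5).
Shortfall ratios: (1733−650)/1733 = 0.6249.
Squared: 0.3905.
Sum = 0.390535; P₂ = 0.390535 / 5 = 0.0781.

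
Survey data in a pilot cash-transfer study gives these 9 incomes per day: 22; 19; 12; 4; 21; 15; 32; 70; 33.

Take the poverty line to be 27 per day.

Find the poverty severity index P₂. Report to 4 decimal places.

0.1559

Incomes under z: 4, 12, 15, 19, 21, 22 (q = 6 of N = 9).
Relative gaps: (27−4)/27 = 0.8519; (27−12)/27 = 0.5556; (27−15)/27 = 0.4444; (27−19)/27 = 0.2963; (27−21)/27 = 0.2222; (27−22)/27 = 0.1852.
Squared: 0.7257; 0.3086; 0.1975; 0.0878; 0.0494; 0.0343.
Sum = 1.403292; P₂ = 1.403292 / 9 = 0.1559.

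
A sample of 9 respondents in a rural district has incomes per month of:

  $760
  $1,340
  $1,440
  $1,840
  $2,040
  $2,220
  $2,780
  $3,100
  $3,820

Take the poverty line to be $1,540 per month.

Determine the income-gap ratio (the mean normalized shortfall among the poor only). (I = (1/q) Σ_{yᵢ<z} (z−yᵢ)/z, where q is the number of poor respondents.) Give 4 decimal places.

0.2338

Poor units: $760, $1,340, $1,440 (q = 3 of N = 9).
Relative gaps: 0.5065, 0.1299, 0.0649; sum = 0.701299.
I averages over the q = 3 poor units only: 0.701299 / 3 = 0.2338.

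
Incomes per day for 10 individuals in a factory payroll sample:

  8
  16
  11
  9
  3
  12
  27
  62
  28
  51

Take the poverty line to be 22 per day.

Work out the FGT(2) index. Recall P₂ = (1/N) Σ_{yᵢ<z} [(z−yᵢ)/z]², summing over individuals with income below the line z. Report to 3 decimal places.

Incomes under z: 3, 8, 9, 11, 12, 16 (q = 6 of N = 10).
Relative gaps: (22−3)/22 = 0.8636; (22−8)/22 = 0.6364; (22−9)/22 = 0.5909; (22−11)/22 = 0.5000; (22−12)/22 = 0.4545; (22−16)/22 = 0.2727.
Squared: 0.7459; 0.4050; 0.3492; 0.2500; 0.2066; 0.0744.
Sum = 2.030992; P₂ = 2.030992 / 10 = 0.203.

0.203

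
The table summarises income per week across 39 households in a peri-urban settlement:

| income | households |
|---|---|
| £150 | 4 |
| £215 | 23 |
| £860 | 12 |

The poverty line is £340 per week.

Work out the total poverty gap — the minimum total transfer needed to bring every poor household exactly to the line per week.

Below z: 4×£150, 23×£215 (q = 27 of N = 39).
Individual gaps: 4×(340−150) = 760; 23×(340−215) = 2875.
Aggregate gap = £3,635.

£3,635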